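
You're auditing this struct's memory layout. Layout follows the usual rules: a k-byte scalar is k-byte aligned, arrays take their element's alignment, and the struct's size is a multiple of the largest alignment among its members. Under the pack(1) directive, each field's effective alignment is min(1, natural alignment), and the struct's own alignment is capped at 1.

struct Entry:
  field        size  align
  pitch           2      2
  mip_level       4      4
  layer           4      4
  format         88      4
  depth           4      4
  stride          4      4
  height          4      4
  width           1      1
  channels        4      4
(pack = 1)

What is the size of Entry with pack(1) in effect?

@0: pitch [2B, align 1] → 2
@2: mip_level [4B, align 1] → 6
@6: layer [4B, align 1] → 10
@10: format [88B, align 1] → 98
@98: depth [4B, align 1] → 102
@102: stride [4B, align 1] → 106
@106: height [4B, align 1] → 110
@110: width [1B, align 1] → 111
@111: channels [4B, align 1] → 115
size 115, align 1

115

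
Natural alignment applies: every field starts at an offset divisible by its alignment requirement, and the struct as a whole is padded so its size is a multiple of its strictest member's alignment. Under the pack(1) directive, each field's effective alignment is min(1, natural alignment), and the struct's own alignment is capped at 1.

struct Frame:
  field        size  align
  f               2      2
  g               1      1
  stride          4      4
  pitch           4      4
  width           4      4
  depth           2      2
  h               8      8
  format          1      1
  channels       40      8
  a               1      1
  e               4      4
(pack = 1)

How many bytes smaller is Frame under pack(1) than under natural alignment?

natural layout:
  @0: f [2B, align 2] → 2
  @2: g [1B, align 1] → 3
  +1 pad (align 4)
  @4: stride [4B, align 4] → 8
  @8: pitch [4B, align 4] → 12
  @12: width [4B, align 4] → 16
  @16: depth [2B, align 2] → 18
  +6 pad (align 8)
  @24: h [8B, align 8] → 32
  @32: format [1B, align 1] → 33
  +7 pad (align 8)
  @40: channels [40B, align 8] → 80
  @80: a [1B, align 1] → 81
  +3 pad (align 4)
  @84: e [4B, align 4] → 88
  size 88, align 8
packed(1) layout:
  @0: f [2B, align 1] → 2
  @2: g [1B, align 1] → 3
  @3: stride [4B, align 1] → 7
  @7: pitch [4B, align 1] → 11
  @11: width [4B, align 1] → 15
  @15: depth [2B, align 1] → 17
  @17: h [8B, align 1] → 25
  @25: format [1B, align 1] → 26
  @26: channels [40B, align 1] → 66
  @66: a [1B, align 1] → 67
  @67: e [4B, align 1] → 71
  size 71, align 1
88 − 71 = 17

17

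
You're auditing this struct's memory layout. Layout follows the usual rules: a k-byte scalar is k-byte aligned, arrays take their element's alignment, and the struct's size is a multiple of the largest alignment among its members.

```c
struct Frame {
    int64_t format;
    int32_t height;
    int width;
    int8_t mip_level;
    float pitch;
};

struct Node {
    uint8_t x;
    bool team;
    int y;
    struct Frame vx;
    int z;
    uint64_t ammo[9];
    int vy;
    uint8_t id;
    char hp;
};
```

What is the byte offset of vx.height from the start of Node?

16

Frame: 0..8  format  (8B, 8-aligned); 8..12  height  (4B, 4-aligned); 12..16  width  (4B, 4-aligned); 16..17  mip_level  (1B, 1-aligned); 17..20  -- padding (3B); 20..24  pitch  (4B, 4-aligned); sizeof = 24, alignof = 8
0..1  x  (1B, 1-aligned)
1..2  team  (1B, 1-aligned)
2..4  -- padding (2B)
4..8  y  (4B, 4-aligned)
8..32  vx  (24B, 8-aligned)
within Frame: height at 8
8 + 8 = 16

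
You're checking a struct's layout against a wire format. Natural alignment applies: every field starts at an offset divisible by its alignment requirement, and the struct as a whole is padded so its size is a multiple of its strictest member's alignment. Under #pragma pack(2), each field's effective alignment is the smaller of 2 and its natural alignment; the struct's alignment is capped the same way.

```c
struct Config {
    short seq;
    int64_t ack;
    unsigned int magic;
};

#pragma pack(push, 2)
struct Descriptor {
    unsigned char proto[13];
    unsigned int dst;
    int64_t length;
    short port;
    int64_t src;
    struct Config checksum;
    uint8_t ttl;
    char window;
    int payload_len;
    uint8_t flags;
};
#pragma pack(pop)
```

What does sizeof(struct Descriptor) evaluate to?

Config: @0: seq [2B, align 2] → 2; +6 pad (align 8); @8: ack [8B, align 8] → 16; @16: magic [4B, align 4] → 20; +4 tail pad (align 8); size 24, align 8
@0: proto [13B, align 1] → 13
+1 pad (align 2)
@14: dst [4B, align 2] → 18
@18: length [8B, align 2] → 26
@26: port [2B, align 2] → 28
@28: src [8B, align 2] → 36
@36: checksum [24B, align 2] → 60
@60: ttl [1B, align 1] → 61
@61: window [1B, align 1] → 62
@62: payload_len [4B, align 2] → 66
@66: flags [1B, align 1] → 67
+1 tail pad (align 2)
size 68, align 2

68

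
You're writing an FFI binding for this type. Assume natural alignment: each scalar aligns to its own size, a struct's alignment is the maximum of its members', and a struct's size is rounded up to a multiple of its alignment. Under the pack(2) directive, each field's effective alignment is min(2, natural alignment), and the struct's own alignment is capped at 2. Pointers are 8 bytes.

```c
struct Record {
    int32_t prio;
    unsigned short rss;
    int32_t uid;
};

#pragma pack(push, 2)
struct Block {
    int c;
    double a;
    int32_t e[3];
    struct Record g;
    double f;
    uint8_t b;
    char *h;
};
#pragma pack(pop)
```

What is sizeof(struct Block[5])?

270

Record: prio at 0 (size 4, align 4) → ends 4; rss at 4 (size 2, align 2) → ends 6; pad 2 to align 4 for uid; uid at 8 (size 4, align 4) → ends 12; total 12 bytes, alignment 4
c at 0 (size 4, align 2) → ends 4
a at 4 (size 8, align 2) → ends 12
e at 12 (size 12, align 2) → ends 24
g at 24 (size 12, align 2) → ends 36
f at 36 (size 8, align 2) → ends 44
b at 44 (size 1, align 1) → ends 45
pad 1 to align 2 for h
h at 46 (size 8, align 2) → ends 54
total 54 bytes, alignment 2
array of 5: 5 × 54 = 270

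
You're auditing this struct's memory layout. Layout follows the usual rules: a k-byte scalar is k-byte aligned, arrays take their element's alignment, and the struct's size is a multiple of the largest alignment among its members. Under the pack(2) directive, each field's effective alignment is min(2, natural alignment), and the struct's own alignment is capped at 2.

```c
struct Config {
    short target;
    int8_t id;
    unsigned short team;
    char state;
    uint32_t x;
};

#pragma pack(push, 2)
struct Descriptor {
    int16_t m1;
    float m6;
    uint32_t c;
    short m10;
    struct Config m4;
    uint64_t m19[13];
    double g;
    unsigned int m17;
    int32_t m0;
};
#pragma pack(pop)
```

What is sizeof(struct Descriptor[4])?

Config: target at 0 (size 2, align 2) → ends 2; id at 2 (size 1, align 1) → ends 3; pad 1 to align 2 for team; team at 4 (size 2, align 2) → ends 6; state at 6 (size 1, align 1) → ends 7; pad 1 to align 4 for x; x at 8 (size 4, align 4) → ends 12; total 12 bytes, alignment 4
m1 at 0 (size 2, align 2) → ends 2
m6 at 2 (size 4, align 2) → ends 6
c at 6 (size 4, align 2) → ends 10
m10 at 10 (size 2, align 2) → ends 12
m4 at 12 (size 12, align 2) → ends 24
m19 at 24 (size 104, align 2) → ends 128
g at 128 (size 8, align 2) → ends 136
m17 at 136 (size 4, align 2) → ends 140
m0 at 140 (size 4, align 2) → ends 144
total 144 bytes, alignment 2
array of 4: 4 × 144 = 576

576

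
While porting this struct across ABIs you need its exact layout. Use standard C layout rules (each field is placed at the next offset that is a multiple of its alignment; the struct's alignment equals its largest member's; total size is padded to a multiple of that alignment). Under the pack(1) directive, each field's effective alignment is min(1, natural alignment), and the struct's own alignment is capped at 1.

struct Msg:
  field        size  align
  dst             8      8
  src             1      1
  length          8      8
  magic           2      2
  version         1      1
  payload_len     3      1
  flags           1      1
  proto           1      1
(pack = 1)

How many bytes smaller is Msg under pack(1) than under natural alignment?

natural layout:
  @0: dst [8B, align 8] → 8
  @8: src [1B, align 1] → 9
  +7 pad (align 8)
  @16: length [8B, align 8] → 24
  @24: magic [2B, align 2] → 26
  @26: version [1B, align 1] → 27
  @27: payload_len [3B, align 1] → 30
  @30: flags [1B, align 1] → 31
  @31: proto [1B, align 1] → 32
  size 32, align 8
packed(1) layout:
  @0: dst [8B, align 1] → 8
  @8: src [1B, align 1] → 9
  @9: length [8B, align 1] → 17
  @17: magic [2B, align 1] → 19
  @19: version [1B, align 1] → 20
  @20: payload_len [3B, align 1] → 23
  @23: flags [1B, align 1] → 24
  @24: proto [1B, align 1] → 25
  size 25, align 1
32 − 25 = 7

7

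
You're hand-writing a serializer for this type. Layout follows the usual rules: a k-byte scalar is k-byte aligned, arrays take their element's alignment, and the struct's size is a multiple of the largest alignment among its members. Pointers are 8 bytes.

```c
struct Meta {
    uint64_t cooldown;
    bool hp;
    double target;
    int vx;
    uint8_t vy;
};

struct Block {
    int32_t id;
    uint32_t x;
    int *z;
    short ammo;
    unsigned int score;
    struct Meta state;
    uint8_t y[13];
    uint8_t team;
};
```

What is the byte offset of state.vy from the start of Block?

52

Meta: cooldown at 0 (size 8, align 8) → ends 8; hp at 8 (size 1, align 1) → ends 9; pad 7 to align 8 for target; target at 16 (size 8, align 8) → ends 24; vx at 24 (size 4, align 4) → ends 28; vy at 28 (size 1, align 1) → ends 29; tail pad 3 to reach multiple of 8; total 32 bytes, alignment 8
id at 0 (size 4, align 4) → ends 4
x at 4 (size 4, align 4) → ends 8
z at 8 (size 8, align 8) → ends 16
ammo at 16 (size 2, align 2) → ends 18
pad 2 to align 4 for score
score at 20 (size 4, align 4) → ends 24
state at 24 (size 32, align 8) → ends 56
within Meta: vy at 28
24 + 28 = 52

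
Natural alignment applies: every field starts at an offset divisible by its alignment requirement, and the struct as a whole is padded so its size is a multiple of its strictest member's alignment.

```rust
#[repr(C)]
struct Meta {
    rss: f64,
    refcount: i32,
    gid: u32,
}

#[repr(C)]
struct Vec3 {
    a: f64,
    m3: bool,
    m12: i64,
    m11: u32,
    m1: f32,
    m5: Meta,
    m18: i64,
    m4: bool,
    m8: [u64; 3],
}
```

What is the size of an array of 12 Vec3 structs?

Meta: rss at 0 (size 8, align 8) → ends 8; refcount at 8 (size 4, align 4) → ends 12; gid at 12 (size 4, align 4) → ends 16; total 16 bytes, alignment 8
a at 0 (size 8, align 8) → ends 8
m3 at 8 (size 1, align 1) → ends 9
pad 7 to align 8 for m12
m12 at 16 (size 8, align 8) → ends 24
m11 at 24 (size 4, align 4) → ends 28
m1 at 28 (size 4, align 4) → ends 32
m5 at 32 (size 16, align 8) → ends 48
m18 at 48 (size 8, align 8) → ends 56
m4 at 56 (size 1, align 1) → ends 57
pad 7 to align 8 for m8
m8 at 64 (size 24, align 8) → ends 88
total 88 bytes, alignment 8
array of 12: 12 × 88 = 1056

1056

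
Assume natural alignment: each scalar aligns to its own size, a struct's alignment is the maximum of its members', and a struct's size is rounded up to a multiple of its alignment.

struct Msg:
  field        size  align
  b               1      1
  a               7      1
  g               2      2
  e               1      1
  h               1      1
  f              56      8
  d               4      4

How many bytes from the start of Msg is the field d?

72

0..1  b  (1B, 1-aligned)
1..8  a  (7B, 1-aligned)
8..10  g  (2B, 2-aligned)
10..11  e  (1B, 1-aligned)
11..12  h  (1B, 1-aligned)
12..16  -- padding (4B)
16..72  f  (56B, 8-aligned)
72..76  d  (4B, 4-aligned)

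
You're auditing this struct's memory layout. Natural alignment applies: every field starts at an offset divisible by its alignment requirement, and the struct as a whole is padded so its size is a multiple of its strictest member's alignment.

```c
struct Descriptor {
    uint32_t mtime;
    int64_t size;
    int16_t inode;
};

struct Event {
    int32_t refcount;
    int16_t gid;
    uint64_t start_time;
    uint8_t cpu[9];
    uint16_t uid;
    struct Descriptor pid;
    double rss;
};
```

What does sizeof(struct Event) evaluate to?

64

Descriptor: 0..4  mtime  (4B, 4-aligned); 4..8  -- padding (4B); 8..16  size  (8B, 8-aligned); 16..18  inode  (2B, 2-aligned); 18..24  -- tail padding (6B); sizeof = 24, alignof = 8
0..4  refcount  (4B, 4-aligned)
4..6  gid  (2B, 2-aligned)
6..8  -- padding (2B)
8..16  start_time  (8B, 8-aligned)
16..25  cpu  (9B, 1-aligned)
25..26  -- padding (1B)
26..28  uid  (2B, 2-aligned)
28..32  -- padding (4B)
32..56  pid  (24B, 8-aligned)
56..64  rss  (8B, 8-aligned)
sizeof = 64, alignof = 8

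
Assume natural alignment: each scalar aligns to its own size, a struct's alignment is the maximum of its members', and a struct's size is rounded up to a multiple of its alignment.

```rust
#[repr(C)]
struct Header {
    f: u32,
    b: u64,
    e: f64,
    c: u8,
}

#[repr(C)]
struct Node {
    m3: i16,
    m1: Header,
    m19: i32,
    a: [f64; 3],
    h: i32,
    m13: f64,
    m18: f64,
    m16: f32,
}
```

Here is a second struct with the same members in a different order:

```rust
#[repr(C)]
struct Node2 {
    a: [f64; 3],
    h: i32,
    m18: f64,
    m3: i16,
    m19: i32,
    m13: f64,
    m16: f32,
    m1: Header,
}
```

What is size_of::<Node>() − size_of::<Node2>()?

Header: @0: f [4B, align 4] → 4; +4 pad (align 8); @8: b [8B, align 8] → 16; @16: e [8B, align 8] → 24; @24: c [1B, align 1] → 25; +7 tail pad (align 8); size 32, align 8
@0: m3 [2B, align 2] → 2
+6 pad (align 8)
@8: m1 [32B, align 8] → 40
@40: m19 [4B, align 4] → 44
+4 pad (align 8)
@48: a [24B, align 8] → 72
@72: h [4B, align 4] → 76
+4 pad (align 8)
@80: m13 [8B, align 8] → 88
@88: m18 [8B, align 8] → 96
@96: m16 [4B, align 4] → 100
+4 tail pad (align 8)
size 104, align 8
— Node2 —
@0: a [24B, align 8] → 24
@24: h [4B, align 4] → 28
+4 pad (align 8)
@32: m18 [8B, align 8] → 40
@40: m3 [2B, align 2] → 42
+2 pad (align 4)
@44: m19 [4B, align 4] → 48
@48: m13 [8B, align 8] → 56
@56: m16 [4B, align 4] → 60
+4 pad (align 8)
@64: m1 [32B, align 8] → 96
size 96, align 8
104 − 96 = 8

8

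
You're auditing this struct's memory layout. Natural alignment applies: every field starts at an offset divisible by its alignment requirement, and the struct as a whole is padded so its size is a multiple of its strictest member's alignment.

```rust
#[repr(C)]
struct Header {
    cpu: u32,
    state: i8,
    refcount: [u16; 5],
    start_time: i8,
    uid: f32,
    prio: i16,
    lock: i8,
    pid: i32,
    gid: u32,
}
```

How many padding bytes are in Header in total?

cpu at 0 (size 4, align 4) → ends 4
state at 4 (size 1, align 1) → ends 5
pad 1 to align 2 for refcount
refcount at 6 (size 10, align 2) → ends 16
start_time at 16 (size 1, align 1) → ends 17
pad 3 to align 4 for uid
uid at 20 (size 4, align 4) → ends 24
prio at 24 (size 2, align 2) → ends 26
lock at 26 (size 1, align 1) → ends 27
pad 1 to align 4 for pid
pid at 28 (size 4, align 4) → ends 32
gid at 32 (size 4, align 4) → ends 36
total 36 bytes, alignment 4
data bytes 31, size 36 → padding 5

5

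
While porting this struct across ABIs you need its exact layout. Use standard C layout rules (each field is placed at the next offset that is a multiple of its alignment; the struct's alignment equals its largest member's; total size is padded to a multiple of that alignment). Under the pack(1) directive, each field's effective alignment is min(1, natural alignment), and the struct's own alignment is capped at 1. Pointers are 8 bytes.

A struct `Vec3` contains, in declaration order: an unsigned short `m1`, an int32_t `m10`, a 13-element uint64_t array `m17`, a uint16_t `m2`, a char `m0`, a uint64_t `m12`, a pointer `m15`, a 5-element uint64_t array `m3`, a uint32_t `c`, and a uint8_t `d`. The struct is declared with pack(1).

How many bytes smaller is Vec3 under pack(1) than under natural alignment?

natural layout:
  @0: m1 [2B, align 2] → 2
  +2 pad (align 4)
  @4: m10 [4B, align 4] → 8
  @8: m17 [104B, align 8] → 112
  @112: m2 [2B, align 2] → 114
  @114: m0 [1B, align 1] → 115
  +5 pad (align 8)
  @120: m12 [8B, align 8] → 128
  @128: m15 [8B, align 8] → 136
  @136: m3 [40B, align 8] → 176
  @176: c [4B, align 4] → 180
  @180: d [1B, align 1] → 181
  +3 tail pad (align 8)
  size 184, align 8
packed(1) layout:
  @0: m1 [2B, align 1] → 2
  @2: m10 [4B, align 1] → 6
  @6: m17 [104B, align 1] → 110
  @110: m2 [2B, align 1] → 112
  @112: m0 [1B, align 1] → 113
  @113: m12 [8B, align 1] → 121
  @121: m15 [8B, align 1] → 129
  @129: m3 [40B, align 1] → 169
  @169: c [4B, align 1] → 173
  @173: d [1B, align 1] → 174
  size 174, align 1
184 − 174 = 10

10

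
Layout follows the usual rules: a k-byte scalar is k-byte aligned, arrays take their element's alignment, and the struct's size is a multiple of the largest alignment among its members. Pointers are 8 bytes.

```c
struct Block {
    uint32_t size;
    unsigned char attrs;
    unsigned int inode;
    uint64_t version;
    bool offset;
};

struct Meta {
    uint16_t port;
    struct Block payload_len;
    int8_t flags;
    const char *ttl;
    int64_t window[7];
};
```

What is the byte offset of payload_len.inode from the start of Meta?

Block: @0: size [4B, align 4] → 4; @4: attrs [1B, align 1] → 5; +3 pad (align 4); @8: inode [4B, align 4] → 12; +4 pad (align 8); @16: version [8B, align 8] → 24; @24: offset [1B, align 1] → 25; +7 tail pad (align 8); size 32, align 8
@0: port [2B, align 2] → 2
+6 pad (align 8)
@8: payload_len [32B, align 8] → 40
within Block: inode at 8
8 + 8 = 16

16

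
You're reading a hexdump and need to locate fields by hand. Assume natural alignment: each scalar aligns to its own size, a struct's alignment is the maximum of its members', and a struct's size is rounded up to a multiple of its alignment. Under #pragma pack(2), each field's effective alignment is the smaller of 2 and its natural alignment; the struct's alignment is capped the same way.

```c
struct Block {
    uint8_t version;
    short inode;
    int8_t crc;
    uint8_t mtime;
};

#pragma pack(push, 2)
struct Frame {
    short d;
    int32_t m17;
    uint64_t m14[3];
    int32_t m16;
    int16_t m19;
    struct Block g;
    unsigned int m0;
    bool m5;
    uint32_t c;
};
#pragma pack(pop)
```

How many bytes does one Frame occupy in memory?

52

Block: 0..1  version  (1B, 1-aligned); 1..2  -- padding (1B); 2..4  inode  (2B, 2-aligned); 4..5  crc  (1B, 1-aligned); 5..6  mtime  (1B, 1-aligned); sizeof = 6, alignof = 2
0..2  d  (2B, 2-aligned)
2..6  m17  (4B, 2-aligned)
6..30  m14  (24B, 2-aligned)
30..34  m16  (4B, 2-aligned)
34..36  m19  (2B, 2-aligned)
36..42  g  (6B, 2-aligned)
42..46  m0  (4B, 2-aligned)
46..47  m5  (1B, 1-aligned)
47..48  -- padding (1B)
48..52  c  (4B, 2-aligned)
sizeof = 52, alignof = 2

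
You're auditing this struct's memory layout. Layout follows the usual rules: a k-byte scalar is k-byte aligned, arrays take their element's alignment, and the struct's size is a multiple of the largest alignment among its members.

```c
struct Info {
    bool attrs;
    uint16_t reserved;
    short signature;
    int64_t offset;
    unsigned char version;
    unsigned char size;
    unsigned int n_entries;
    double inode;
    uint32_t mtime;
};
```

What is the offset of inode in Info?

24

attrs at 0 (size 1, align 1) → ends 1
pad 1 to align 2 for reserved
reserved at 2 (size 2, align 2) → ends 4
signature at 4 (size 2, align 2) → ends 6
pad 2 to align 8 for offset
offset at 8 (size 8, align 8) → ends 16
version at 16 (size 1, align 1) → ends 17
size at 17 (size 1, align 1) → ends 18
pad 2 to align 4 for n_entries
n_entries at 20 (size 4, align 4) → ends 24
inode at 24 (size 8, align 8) → ends 32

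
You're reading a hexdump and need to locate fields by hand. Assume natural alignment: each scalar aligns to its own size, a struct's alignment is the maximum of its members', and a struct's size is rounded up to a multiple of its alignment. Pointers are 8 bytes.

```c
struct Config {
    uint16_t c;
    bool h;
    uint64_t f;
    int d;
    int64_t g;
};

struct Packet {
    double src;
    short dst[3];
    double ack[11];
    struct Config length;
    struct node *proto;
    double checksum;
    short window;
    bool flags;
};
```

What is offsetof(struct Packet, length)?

Config: 0..2  c  (2B, 2-aligned); 2..3  h  (1B, 1-aligned); 3..8  -- padding (5B); 8..16  f  (8B, 8-aligned); 16..20  d  (4B, 4-aligned); 20..24  -- padding (4B); 24..32  g  (8B, 8-aligned); sizeof = 32, alignof = 8
0..8  src  (8B, 8-aligned)
8..14  dst  (6B, 2-aligned)
14..16  -- padding (2B)
16..104  ack  (88B, 8-aligned)
104..136  length  (32B, 8-aligned)

104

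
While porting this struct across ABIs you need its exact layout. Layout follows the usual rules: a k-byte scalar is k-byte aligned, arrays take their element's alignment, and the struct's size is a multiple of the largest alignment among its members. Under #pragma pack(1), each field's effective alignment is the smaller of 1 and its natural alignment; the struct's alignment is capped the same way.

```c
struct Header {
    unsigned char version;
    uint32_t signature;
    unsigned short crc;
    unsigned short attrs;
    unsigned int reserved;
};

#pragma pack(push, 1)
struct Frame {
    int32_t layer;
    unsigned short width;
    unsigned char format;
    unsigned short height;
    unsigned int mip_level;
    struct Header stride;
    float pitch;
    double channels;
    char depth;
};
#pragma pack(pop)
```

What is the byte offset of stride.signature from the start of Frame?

Header: 0..1  version  (1B, 1-aligned); 1..4  -- padding (3B); 4..8  signature  (4B, 4-aligned); 8..10  crc  (2B, 2-aligned); 10..12  attrs  (2B, 2-aligned); 12..16  reserved  (4B, 4-aligned); sizeof = 16, alignof = 4
0..4  layer  (4B, 1-aligned)
4..6  width  (2B, 1-aligned)
6..7  format  (1B, 1-aligned)
7..9  height  (2B, 1-aligned)
9..13  mip_level  (4B, 1-aligned)
13..29  stride  (16B, 1-aligned)
within Header: signature at 4
13 + 4 = 17

17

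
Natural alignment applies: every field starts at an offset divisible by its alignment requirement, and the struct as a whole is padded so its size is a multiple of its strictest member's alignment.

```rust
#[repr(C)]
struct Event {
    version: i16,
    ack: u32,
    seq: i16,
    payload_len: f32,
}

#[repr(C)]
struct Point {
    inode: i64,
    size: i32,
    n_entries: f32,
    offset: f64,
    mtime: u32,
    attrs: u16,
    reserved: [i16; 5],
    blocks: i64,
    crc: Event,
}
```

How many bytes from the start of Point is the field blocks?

40

Event: version at 0 (size 2, align 2) → ends 2; pad 2 to align 4 for ack; ack at 4 (size 4, align 4) → ends 8; seq at 8 (size 2, align 2) → ends 10; pad 2 to align 4 for payload_len; payload_len at 12 (size 4, align 4) → ends 16; total 16 bytes, alignment 4
inode at 0 (size 8, align 8) → ends 8
size at 8 (size 4, align 4) → ends 12
n_entries at 12 (size 4, align 4) → ends 16
offset at 16 (size 8, align 8) → ends 24
mtime at 24 (size 4, align 4) → ends 28
attrs at 28 (size 2, align 2) → ends 30
reserved at 30 (size 10, align 2) → ends 40
blocks at 40 (size 8, align 8) → ends 48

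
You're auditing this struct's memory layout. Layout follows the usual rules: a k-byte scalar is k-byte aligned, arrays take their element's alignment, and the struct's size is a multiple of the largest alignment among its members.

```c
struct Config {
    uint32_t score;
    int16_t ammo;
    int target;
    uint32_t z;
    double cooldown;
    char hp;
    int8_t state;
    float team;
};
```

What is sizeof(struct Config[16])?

@0: score [4B, align 4] → 4
@4: ammo [2B, align 2] → 6
+2 pad (align 4)
@8: target [4B, align 4] → 12
@12: z [4B, align 4] → 16
@16: cooldown [8B, align 8] → 24
@24: hp [1B, align 1] → 25
@25: state [1B, align 1] → 26
+2 pad (align 4)
@28: team [4B, align 4] → 32
size 32, align 8
array of 16: 16 × 32 = 512

512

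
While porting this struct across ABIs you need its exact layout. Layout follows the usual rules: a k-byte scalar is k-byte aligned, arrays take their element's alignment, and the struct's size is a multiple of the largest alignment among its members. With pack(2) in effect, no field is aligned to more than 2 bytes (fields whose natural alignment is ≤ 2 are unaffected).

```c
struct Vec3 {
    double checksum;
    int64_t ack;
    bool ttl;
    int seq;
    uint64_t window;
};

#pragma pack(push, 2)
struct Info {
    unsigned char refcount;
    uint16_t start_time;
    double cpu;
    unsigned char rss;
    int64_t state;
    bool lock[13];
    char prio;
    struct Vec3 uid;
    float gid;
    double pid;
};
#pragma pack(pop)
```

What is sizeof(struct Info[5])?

400

Vec3: checksum at 0 (size 8, align 8) → ends 8; ack at 8 (size 8, align 8) → ends 16; ttl at 16 (size 1, align 1) → ends 17; pad 3 to align 4 for seq; seq at 20 (size 4, align 4) → ends 24; window at 24 (size 8, align 8) → ends 32; total 32 bytes, alignment 8
refcount at 0 (size 1, align 1) → ends 1
pad 1 to align 2 for start_time
start_time at 2 (size 2, align 2) → ends 4
cpu at 4 (size 8, align 2) → ends 12
rss at 12 (size 1, align 1) → ends 13
pad 1 to align 2 for state
state at 14 (size 8, align 2) → ends 22
lock at 22 (size 13, align 1) → ends 35
prio at 35 (size 1, align 1) → ends 36
uid at 36 (size 32, align 2) → ends 68
gid at 68 (size 4, align 2) → ends 72
pid at 72 (size 8, align 2) → ends 80
total 80 bytes, alignment 2
array of 5: 5 × 80 = 400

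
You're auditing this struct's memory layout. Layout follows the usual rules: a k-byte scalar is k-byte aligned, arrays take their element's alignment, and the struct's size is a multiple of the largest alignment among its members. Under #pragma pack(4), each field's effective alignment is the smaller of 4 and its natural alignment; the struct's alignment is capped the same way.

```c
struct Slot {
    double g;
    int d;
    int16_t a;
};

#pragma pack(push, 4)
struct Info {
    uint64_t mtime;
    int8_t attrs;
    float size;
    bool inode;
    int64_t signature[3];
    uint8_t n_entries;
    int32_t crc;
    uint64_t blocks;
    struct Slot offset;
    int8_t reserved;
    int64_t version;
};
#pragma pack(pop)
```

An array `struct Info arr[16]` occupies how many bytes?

1408

Slot: @0: g [8B, align 8] → 8; @8: d [4B, align 4] → 12; @12: a [2B, align 2] → 14; +2 tail pad (align 8); size 16, align 8
@0: mtime [8B, align 4] → 8
@8: attrs [1B, align 1] → 9
+3 pad (align 4)
@12: size [4B, align 4] → 16
@16: inode [1B, align 1] → 17
+3 pad (align 4)
@20: signature [24B, align 4] → 44
@44: n_entries [1B, align 1] → 45
+3 pad (align 4)
@48: crc [4B, align 4] → 52
@52: blocks [8B, align 4] → 60
@60: offset [16B, align 4] → 76
@76: reserved [1B, align 1] → 77
+3 pad (align 4)
@80: version [8B, align 4] → 88
size 88, align 4
array of 16: 16 × 88 = 1408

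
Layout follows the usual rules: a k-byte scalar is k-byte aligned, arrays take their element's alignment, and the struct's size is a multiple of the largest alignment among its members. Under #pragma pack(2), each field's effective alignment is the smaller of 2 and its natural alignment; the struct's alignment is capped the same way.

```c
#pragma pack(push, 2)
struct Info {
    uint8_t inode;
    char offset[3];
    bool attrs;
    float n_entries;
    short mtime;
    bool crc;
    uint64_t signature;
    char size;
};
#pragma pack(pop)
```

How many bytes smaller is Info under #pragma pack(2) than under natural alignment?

8

natural layout:
  inode at 0 (size 1, align 1) → ends 1
  offset at 1 (size 3, align 1) → ends 4
  attrs at 4 (size 1, align 1) → ends 5
  pad 3 to align 4 for n_entries
  n_entries at 8 (size 4, align 4) → ends 12
  mtime at 12 (size 2, align 2) → ends 14
  crc at 14 (size 1, align 1) → ends 15
  pad 1 to align 8 for signature
  signature at 16 (size 8, align 8) → ends 24
  size at 24 (size 1, align 1) → ends 25
  tail pad 7 to reach multiple of 8
  total 32 bytes, alignment 8
packed(2) layout:
  inode at 0 (size 1, align 1) → ends 1
  offset at 1 (size 3, align 1) → ends 4
  attrs at 4 (size 1, align 1) → ends 5
  pad 1 to align 2 for n_entries
  n_entries at 6 (size 4, align 2) → ends 10
  mtime at 10 (size 2, align 2) → ends 12
  crc at 12 (size 1, align 1) → ends 13
  pad 1 to align 2 for signature
  signature at 14 (size 8, align 2) → ends 22
  size at 22 (size 1, align 1) → ends 23
  tail pad 1 to reach multiple of 2
  total 24 bytes, alignment 2
32 − 24 = 8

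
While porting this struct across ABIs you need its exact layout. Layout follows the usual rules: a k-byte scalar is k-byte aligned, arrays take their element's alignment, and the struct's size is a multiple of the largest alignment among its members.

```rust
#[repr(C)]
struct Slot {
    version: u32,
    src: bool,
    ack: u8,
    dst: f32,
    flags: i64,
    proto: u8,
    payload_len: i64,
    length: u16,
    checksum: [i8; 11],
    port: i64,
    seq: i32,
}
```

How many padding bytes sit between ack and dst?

2

version at 0 (size 4, align 4) → ends 4
src at 4 (size 1, align 1) → ends 5
ack at 5 (size 1, align 1) → ends 6
pad 2 to align 4 for dst
dst at 8 (size 4, align 4) → ends 12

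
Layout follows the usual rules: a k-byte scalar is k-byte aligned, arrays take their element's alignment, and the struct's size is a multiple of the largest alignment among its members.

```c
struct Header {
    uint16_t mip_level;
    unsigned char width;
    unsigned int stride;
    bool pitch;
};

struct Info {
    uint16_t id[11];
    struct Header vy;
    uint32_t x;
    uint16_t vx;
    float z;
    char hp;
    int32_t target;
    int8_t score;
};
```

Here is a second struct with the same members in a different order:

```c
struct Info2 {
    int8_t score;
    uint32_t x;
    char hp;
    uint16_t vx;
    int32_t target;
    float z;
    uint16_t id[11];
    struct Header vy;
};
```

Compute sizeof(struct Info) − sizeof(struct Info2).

Header: 0..2  mip_level  (2B, 2-aligned); 2..3  width  (1B, 1-aligned); 3..4  -- padding (1B); 4..8  stride  (4B, 4-aligned); 8..9  pitch  (1B, 1-aligned); 9..12  -- tail padding (3B); sizeof = 12, alignof = 4
0..22  id  (22B, 2-aligned)
22..24  -- padding (2B)
24..36  vy  (12B, 4-aligned)
36..40  x  (4B, 4-aligned)
40..42  vx  (2B, 2-aligned)
42..44  -- padding (2B)
44..48  z  (4B, 4-aligned)
48..49  hp  (1B, 1-aligned)
49..52  -- padding (3B)
52..56  target  (4B, 4-aligned)
56..57  score  (1B, 1-aligned)
57..60  -- tail padding (3B)
sizeof = 60, alignof = 4
— Info2 —
0..1  score  (1B, 1-aligned)
1..4  -- padding (3B)
4..8  x  (4B, 4-aligned)
8..9  hp  (1B, 1-aligned)
9..10  -- padding (1B)
10..12  vx  (2B, 2-aligned)
12..16  target  (4B, 4-aligned)
16..20  z  (4B, 4-aligned)
20..42  id  (22B, 2-aligned)
42..44  -- padding (2B)
44..56  vy  (12B, 4-aligned)
sizeof = 56, alignof = 4
60 − 56 = 4

4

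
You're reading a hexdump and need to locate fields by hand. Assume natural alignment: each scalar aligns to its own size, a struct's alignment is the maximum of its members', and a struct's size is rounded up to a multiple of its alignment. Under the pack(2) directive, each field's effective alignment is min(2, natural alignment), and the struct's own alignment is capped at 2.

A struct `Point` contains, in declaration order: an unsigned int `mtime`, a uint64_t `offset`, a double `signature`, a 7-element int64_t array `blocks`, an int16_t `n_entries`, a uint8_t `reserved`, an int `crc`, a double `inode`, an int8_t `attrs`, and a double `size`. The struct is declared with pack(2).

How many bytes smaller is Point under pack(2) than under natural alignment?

natural layout:
  mtime at 0 (size 4, align 4) → ends 4
  pad 4 to align 8 for offset
  offset at 8 (size 8, align 8) → ends 16
  signature at 16 (size 8, align 8) → ends 24
  blocks at 24 (size 56, align 8) → ends 80
  n_entries at 80 (size 2, align 2) → ends 82
  reserved at 82 (size 1, align 1) → ends 83
  pad 1 to align 4 for crc
  crc at 84 (size 4, align 4) → ends 88
  inode at 88 (size 8, align 8) → ends 96
  attrs at 96 (size 1, align 1) → ends 97
  pad 7 to align 8 for size
  size at 104 (size 8, align 8) → ends 112
  total 112 bytes, alignment 8
packed(2) layout:
  mtime at 0 (size 4, align 2) → ends 4
  offset at 4 (size 8, align 2) → ends 12
  signature at 12 (size 8, align 2) → ends 20
  blocks at 20 (size 56, align 2) → ends 76
  n_entries at 76 (size 2, align 2) → ends 78
  reserved at 78 (size 1, align 1) → ends 79
  pad 1 to align 2 for crc
  crc at 80 (size 4, align 2) → ends 84
  inode at 84 (size 8, align 2) → ends 92
  attrs at 92 (size 1, align 1) → ends 93
  pad 1 to align 2 for size
  size at 94 (size 8, align 2) → ends 102
  total 102 bytes, alignment 2
112 − 102 = 10

10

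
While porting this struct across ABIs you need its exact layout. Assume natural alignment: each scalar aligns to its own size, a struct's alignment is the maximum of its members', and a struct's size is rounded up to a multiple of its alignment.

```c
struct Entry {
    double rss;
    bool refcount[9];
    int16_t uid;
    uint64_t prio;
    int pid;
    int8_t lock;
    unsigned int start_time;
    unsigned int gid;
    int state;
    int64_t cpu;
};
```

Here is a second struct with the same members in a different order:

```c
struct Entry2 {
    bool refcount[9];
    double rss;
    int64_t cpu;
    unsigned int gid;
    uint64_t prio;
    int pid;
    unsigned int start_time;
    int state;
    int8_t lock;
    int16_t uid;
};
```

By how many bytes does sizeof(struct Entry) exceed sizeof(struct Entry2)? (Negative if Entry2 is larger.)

0

@0: rss [8B, align 8] → 8
@8: refcount [9B, align 1] → 17
+1 pad (align 2)
@18: uid [2B, align 2] → 20
+4 pad (align 8)
@24: prio [8B, align 8] → 32
@32: pid [4B, align 4] → 36
@36: lock [1B, align 1] → 37
+3 pad (align 4)
@40: start_time [4B, align 4] → 44
@44: gid [4B, align 4] → 48
@48: state [4B, align 4] → 52
+4 pad (align 8)
@56: cpu [8B, align 8] → 64
size 64, align 8
— Entry2 —
@0: refcount [9B, align 1] → 9
+7 pad (align 8)
@16: rss [8B, align 8] → 24
@24: cpu [8B, align 8] → 32
@32: gid [4B, align 4] → 36
+4 pad (align 8)
@40: prio [8B, align 8] → 48
@48: pid [4B, align 4] → 52
@52: start_time [4B, align 4] → 56
@56: state [4B, align 4] → 60
@60: lock [1B, align 1] → 61
+1 pad (align 2)
@62: uid [2B, align 2] → 64
size 64, align 8
64 − 64 = 0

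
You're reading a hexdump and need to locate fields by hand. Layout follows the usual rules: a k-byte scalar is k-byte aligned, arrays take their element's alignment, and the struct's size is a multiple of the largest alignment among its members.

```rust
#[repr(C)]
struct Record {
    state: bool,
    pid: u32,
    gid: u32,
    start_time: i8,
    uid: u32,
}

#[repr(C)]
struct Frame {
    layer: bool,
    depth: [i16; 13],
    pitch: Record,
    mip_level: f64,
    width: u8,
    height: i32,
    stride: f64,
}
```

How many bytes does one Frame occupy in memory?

72

Record: state at 0 (size 1, align 1) → ends 1; pad 3 to align 4 for pid; pid at 4 (size 4, align 4) → ends 8; gid at 8 (size 4, align 4) → ends 12; start_time at 12 (size 1, align 1) → ends 13; pad 3 to align 4 for uid; uid at 16 (size 4, align 4) → ends 20; total 20 bytes, alignment 4
layer at 0 (size 1, align 1) → ends 1
pad 1 to align 2 for depth
depth at 2 (size 26, align 2) → ends 28
pitch at 28 (size 20, align 4) → ends 48
mip_level at 48 (size 8, align 8) → ends 56
width at 56 (size 1, align 1) → ends 57
pad 3 to align 4 for height
height at 60 (size 4, align 4) → ends 64
stride at 64 (size 8, align 8) → ends 72
total 72 bytes, alignment 8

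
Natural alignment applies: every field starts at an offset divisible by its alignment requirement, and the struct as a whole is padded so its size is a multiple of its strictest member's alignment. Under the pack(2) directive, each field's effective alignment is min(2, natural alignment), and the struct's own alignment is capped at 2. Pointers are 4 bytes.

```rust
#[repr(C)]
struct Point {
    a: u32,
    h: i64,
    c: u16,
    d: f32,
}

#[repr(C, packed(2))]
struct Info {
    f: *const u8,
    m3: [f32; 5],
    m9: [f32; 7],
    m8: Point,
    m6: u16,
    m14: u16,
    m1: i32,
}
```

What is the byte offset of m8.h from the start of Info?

60

Point: 0..4  a  (4B, 4-aligned); 4..8  -- padding (4B); 8..16  h  (8B, 8-aligned); 16..18  c  (2B, 2-aligned); 18..20  -- padding (2B); 20..24  d  (4B, 4-aligned); sizeof = 24, alignof = 8
0..4  f  (4B, 2-aligned)
4..24  m3  (20B, 2-aligned)
24..52  m9  (28B, 2-aligned)
52..76  m8  (24B, 2-aligned)
within Point: h at 8
52 + 8 = 60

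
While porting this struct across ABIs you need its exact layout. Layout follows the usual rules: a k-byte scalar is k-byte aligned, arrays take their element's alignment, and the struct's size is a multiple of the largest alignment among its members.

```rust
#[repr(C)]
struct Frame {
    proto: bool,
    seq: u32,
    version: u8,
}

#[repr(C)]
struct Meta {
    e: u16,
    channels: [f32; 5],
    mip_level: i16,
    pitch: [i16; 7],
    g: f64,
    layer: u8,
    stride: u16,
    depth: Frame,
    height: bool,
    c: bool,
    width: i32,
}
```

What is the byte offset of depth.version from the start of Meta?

Frame: proto at 0 (size 1, align 1) → ends 1; pad 3 to align 4 for seq; seq at 4 (size 4, align 4) → ends 8; version at 8 (size 1, align 1) → ends 9; tail pad 3 to reach multiple of 4; total 12 bytes, alignment 4
e at 0 (size 2, align 2) → ends 2
pad 2 to align 4 for channels
channels at 4 (size 20, align 4) → ends 24
mip_level at 24 (size 2, align 2) → ends 26
pitch at 26 (size 14, align 2) → ends 40
g at 40 (size 8, align 8) → ends 48
layer at 48 (size 1, align 1) → ends 49
pad 1 to align 2 for stride
stride at 50 (size 2, align 2) → ends 52
depth at 52 (size 12, align 4) → ends 64
within Frame: version at 8
52 + 8 = 60

60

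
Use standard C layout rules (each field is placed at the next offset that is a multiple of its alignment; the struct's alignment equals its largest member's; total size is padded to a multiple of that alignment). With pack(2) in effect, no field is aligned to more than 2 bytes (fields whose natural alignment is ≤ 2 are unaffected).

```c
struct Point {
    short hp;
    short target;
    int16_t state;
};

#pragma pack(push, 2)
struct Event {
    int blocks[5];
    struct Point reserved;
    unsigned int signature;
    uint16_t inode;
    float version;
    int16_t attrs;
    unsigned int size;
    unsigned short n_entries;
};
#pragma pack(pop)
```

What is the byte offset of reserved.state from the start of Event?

24

Point: @0: hp [2B, align 2] → 2; @2: target [2B, align 2] → 4; @4: state [2B, align 2] → 6; size 6, align 2
@0: blocks [20B, align 2] → 20
@20: reserved [6B, align 2] → 26
within Point: state at 4
20 + 4 = 24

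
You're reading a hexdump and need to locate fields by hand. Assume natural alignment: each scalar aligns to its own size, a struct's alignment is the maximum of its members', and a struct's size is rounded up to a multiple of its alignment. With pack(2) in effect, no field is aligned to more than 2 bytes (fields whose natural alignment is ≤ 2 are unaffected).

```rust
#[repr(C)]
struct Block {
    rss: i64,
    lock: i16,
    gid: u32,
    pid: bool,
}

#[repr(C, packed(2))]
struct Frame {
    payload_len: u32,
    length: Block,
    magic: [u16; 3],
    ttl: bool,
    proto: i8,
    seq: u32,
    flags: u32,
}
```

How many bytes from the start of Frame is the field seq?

Block: rss at 0 (size 8, align 8) → ends 8; lock at 8 (size 2, align 2) → ends 10; pad 2 to align 4 for gid; gid at 12 (size 4, align 4) → ends 16; pid at 16 (size 1, align 1) → ends 17; tail pad 7 to reach multiple of 8; total 24 bytes, alignment 8
payload_len at 0 (size 4, align 2) → ends 4
length at 4 (size 24, align 2) → ends 28
magic at 28 (size 6, align 2) → ends 34
ttl at 34 (size 1, align 1) → ends 35
proto at 35 (size 1, align 1) → ends 36
seq at 36 (size 4, align 2) → ends 40

36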